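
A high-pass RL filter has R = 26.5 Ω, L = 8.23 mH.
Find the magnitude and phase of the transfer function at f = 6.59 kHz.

Step 1 — Angular frequency: ω = 2π·6590 = 4.141e+04 rad/s.
Step 2 — Transfer function: H(jω) = jωL/(R + jωL).
Step 3 — Numerator jωL = j·340.8; denominator R + jωL = 26.5 + j340.8.
Step 4 — H = 0.994 + j0.0773.
Step 5 — Magnitude: |H| = 0.997 (-0.0 dB); phase: φ = 4.4°.

|H| = 0.997 (-0.0 dB), φ = 4.4°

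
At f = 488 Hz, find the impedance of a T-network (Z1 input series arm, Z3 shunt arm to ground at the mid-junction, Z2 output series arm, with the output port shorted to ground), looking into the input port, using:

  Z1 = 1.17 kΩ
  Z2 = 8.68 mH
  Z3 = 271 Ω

Step 1 — Angular frequency: ω = 2π·f = 2π·488 = 3066 rad/s.
Step 2 — Component impedances:
  Z1: Z = R = 1170 Ω
  Z2: Z = jωL = j·3066·0.00868 = 0 + j26.61 Ω
  Z3: Z = R = 271 Ω
Step 3 — With the output port shorted to ground, the output series arm Z2 runs from the junction to ground; the shunt arm Z3 also runs from the junction to ground. They appear in parallel: Z3 || Z2 = 2.589 + j26.36 Ω.
Step 4 — Series with input arm Z1: Z_in = Z1 + (Z3 || Z2) = 1173 + j26.36 Ω = 1173∠1.3° Ω.

Z = 1173 + j26.36 Ω = 1173∠1.3° Ω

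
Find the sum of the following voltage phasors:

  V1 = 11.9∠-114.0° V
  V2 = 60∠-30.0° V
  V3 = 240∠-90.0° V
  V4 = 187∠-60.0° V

Step 1 — Convert each phasor to rectangular form:
  V1 = 11.9·(cos(-114.0°) + j·sin(-114.0°)) = -4.84 - j10.87 V
  V2 = 60·(cos(-30.0°) + j·sin(-30.0°)) = 51.96 - j30 V
  V3 = 240·(cos(-90.0°) + j·sin(-90.0°)) = 0 - j240 V
  V4 = 187·(cos(-60.0°) + j·sin(-60.0°)) = 93.5 - j161.9 V
Step 2 — Sum components: V_total = 140.6 - j442.8 V.
Step 3 — Convert to polar: |V_total| = 464.6 V, ∠V_total = -72.4°.

V_total = 464.6∠-72.4° V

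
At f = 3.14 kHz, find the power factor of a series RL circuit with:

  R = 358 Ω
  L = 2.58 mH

Step 1 — Angular frequency: ω = 2π·f = 2π·3140 = 1.973e+04 rad/s.
Step 2 — Component impedances:
  R: Z = R = 358 Ω
  L: Z = jωL = j·1.973e+04·0.00258 = 0 + j50.9 Ω
Step 3 — Series combination: Z_total = R + L = 358 + j50.9 Ω = 361.6∠8.1° Ω.
Step 4 — Power factor: PF = cos(φ) = Re(Z)/|Z| = 358/361.6 = 0.99.
Step 5 — Type: Im(Z) = 50.9 ⇒ lagging (phase φ = 8.1°).

PF = 0.99 (lagging, φ = 8.1°)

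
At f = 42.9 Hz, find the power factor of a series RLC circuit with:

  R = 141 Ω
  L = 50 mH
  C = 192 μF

Step 1 — Angular frequency: ω = 2π·f = 2π·42.9 = 269.5 rad/s.
Step 2 — Component impedances:
  R: Z = R = 141 Ω
  L: Z = jωL = j·269.5·0.05 = 0 + j13.48 Ω
  C: Z = 1/(jωC) = -j/(ω·C) = 0 - j19.32 Ω
Step 3 — Series combination: Z_total = R + L + C = 141 - j5.845 Ω = 141.1∠-2.4° Ω.
Step 4 — Power factor: PF = cos(φ) = Re(Z)/|Z| = 141/141.12 = 0.9991.
Step 5 — Type: Im(Z) = -5.845 ⇒ leading (phase φ = -2.4°).

PF = 0.9991 (leading, φ = -2.4°)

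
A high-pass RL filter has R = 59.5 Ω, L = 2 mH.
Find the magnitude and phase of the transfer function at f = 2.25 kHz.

Step 1 — Angular frequency: ω = 2π·2250 = 1.414e+04 rad/s.
Step 2 — Transfer function: H(jω) = jωL/(R + jωL).
Step 3 — Numerator jωL = j·28.27; denominator R + jωL = 59.5 + j28.27.
Step 4 — H = 0.1842 + j0.3877.
Step 5 — Magnitude: |H| = 0.4292 (-7.3 dB); phase: φ = 64.6°.

|H| = 0.4292 (-7.3 dB), φ = 64.6°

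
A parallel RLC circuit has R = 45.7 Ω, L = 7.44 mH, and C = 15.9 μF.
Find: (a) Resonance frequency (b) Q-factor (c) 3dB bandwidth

Step 1 — Resonance: ω₀ = 1/√(LC) = 1/√(0.00744·1.59e-05) = 2907 rad/s.
Step 2 — f₀ = ω₀/(2π) = 462.7 Hz.
Step 3 — Parallel Q: Q = R/(ω₀L) = 45.7/(2907·0.00744) = 2.113.
Step 4 — Bandwidth: Δω = ω₀/Q = 1376 rad/s; BW = Δω/(2π) = 219 Hz.

(a) f₀ = 462.7 Hz  (b) Q = 2.113  (c) BW = 219 Hz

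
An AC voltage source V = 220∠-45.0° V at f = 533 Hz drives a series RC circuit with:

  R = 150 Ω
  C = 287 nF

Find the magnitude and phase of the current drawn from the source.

Step 1 — Angular frequency: ω = 2π·f = 2π·533 = 3349 rad/s.
Step 2 — Component impedances:
  R: Z = R = 150 Ω
  C: Z = 1/(jωC) = -j/(ω·C) = 0 - j1040 Ω
Step 3 — Series combination: Z_total = R + C = 150 - j1040 Ω = 1051∠-81.8° Ω.
Step 4 — Source phasor: V = 220∠-45.0° V = 155.6 - j155.6 V.
Step 5 — Ohm's law: I = V / Z_total = (155.6 - j155.6) / (150 - j1040) = 0.1676 + j0.1254 A.
Step 6 — Convert to polar: |I| = 0.2093 A, ∠I = 36.8°.

I = 0.2093∠36.8° A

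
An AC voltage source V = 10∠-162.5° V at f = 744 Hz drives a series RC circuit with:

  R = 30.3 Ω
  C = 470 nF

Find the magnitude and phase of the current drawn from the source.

Step 1 — Angular frequency: ω = 2π·f = 2π·744 = 4675 rad/s.
Step 2 — Component impedances:
  R: Z = R = 30.3 Ω
  C: Z = 1/(jωC) = -j/(ω·C) = 0 - j455.1 Ω
Step 3 — Series combination: Z_total = R + C = 30.3 - j455.1 Ω = 456.2∠-86.2° Ω.
Step 4 — Source phasor: V = 10∠-162.5° V = -9.537 - j3.007 V.
Step 5 — Ohm's law: I = V / Z_total = (-9.537 - j3.007) / (30.3 - j455.1) = 0.005189 - j0.0213 A.
Step 6 — Convert to polar: |I| = 0.02192 A, ∠I = -76.3°.

I = 0.02192∠-76.3° A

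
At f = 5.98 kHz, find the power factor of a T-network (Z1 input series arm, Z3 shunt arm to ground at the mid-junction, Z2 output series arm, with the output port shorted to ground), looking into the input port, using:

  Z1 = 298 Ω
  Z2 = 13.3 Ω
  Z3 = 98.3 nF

Step 1 — Angular frequency: ω = 2π·f = 2π·5980 = 3.757e+04 rad/s.
Step 2 — Component impedances:
  Z1: Z = R = 298 Ω
  Z2: Z = R = 13.3 Ω
  Z3: Z = 1/(jωC) = -j/(ω·C) = 0 - j270.7 Ω
Step 3 — With the output port shorted to ground, the output series arm Z2 runs from the junction to ground; the shunt arm Z3 also runs from the junction to ground. They appear in parallel: Z3 || Z2 = 13.27 - j0.6518 Ω.
Step 4 — Series with input arm Z1: Z_in = Z1 + (Z3 || Z2) = 311.3 - j0.6518 Ω = 311.3∠-0.1° Ω.
Step 5 — Power factor: PF = cos(φ) = Re(Z)/|Z| = 311.3/311.3 = 1.
Step 6 — Type: Im(Z) = -0.6518 ⇒ leading (phase φ = -0.1°).

PF = 1 (leading, φ = -0.1°)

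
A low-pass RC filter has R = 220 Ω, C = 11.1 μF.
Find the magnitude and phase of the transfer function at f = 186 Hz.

Step 1 — Angular frequency: ω = 2π·186 = 1169 rad/s.
Step 2 — Transfer function: H(jω) = 1/(1 + jωRC).
Step 3 — Denominator: 1 + jωRC = 1 + j·1169·220·1.11e-05 = 1 + j2.854.
Step 4 — H = 0.1094 - j0.3121.
Step 5 — Magnitude: |H| = 0.3307 (-9.6 dB); phase: φ = -70.7°.

|H| = 0.3307 (-9.6 dB), φ = -70.7°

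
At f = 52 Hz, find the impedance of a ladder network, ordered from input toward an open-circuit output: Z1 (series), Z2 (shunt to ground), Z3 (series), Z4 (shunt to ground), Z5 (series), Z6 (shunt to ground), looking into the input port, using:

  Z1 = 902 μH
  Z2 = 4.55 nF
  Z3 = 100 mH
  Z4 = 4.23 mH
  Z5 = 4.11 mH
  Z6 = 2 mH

Step 1 — Angular frequency: ω = 2π·f = 2π·52 = 326.7 rad/s.
Step 2 — Component impedances:
  Z1: Z = jωL = j·326.7·0.000902 = 0 + j0.2947 Ω
  Z2: Z = 1/(jωC) = -j/(ω·C) = 0 - j6.727e+05 Ω
  Z3: Z = jωL = j·326.7·0.1 = 0 + j32.67 Ω
  Z4: Z = jωL = j·326.7·0.00423 = 0 + j1.382 Ω
  Z5: Z = jωL = j·326.7·0.00411 = 0 + j1.343 Ω
  Z6: Z = jωL = j·326.7·0.002 = 0 + j0.6535 Ω
Step 3 — Ladder network (open output): work backward from the far end, alternating series and parallel combinations. Z_in = 0 + j33.79 Ω = 33.79∠90.0° Ω.

Z = 0 + j33.79 Ω = 33.79∠90.0° Ω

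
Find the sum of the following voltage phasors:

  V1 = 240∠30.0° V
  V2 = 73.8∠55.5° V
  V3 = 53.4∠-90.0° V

Step 1 — Convert each phasor to rectangular form:
  V1 = 240·(cos(30.0°) + j·sin(30.0°)) = 207.8 + j120 V
  V2 = 73.8·(cos(55.5°) + j·sin(55.5°)) = 41.8 + j60.82 V
  V3 = 53.4·(cos(-90.0°) + j·sin(-90.0°)) = 0 - j53.4 V
Step 2 — Sum components: V_total = 249.6 + j127.4 V.
Step 3 — Convert to polar: |V_total| = 280.3 V, ∠V_total = 27.0°.

V_total = 280.3∠27.0° V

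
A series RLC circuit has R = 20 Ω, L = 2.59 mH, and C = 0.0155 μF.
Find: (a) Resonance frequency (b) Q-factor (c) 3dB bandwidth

Step 1 — Resonance condition Im(Z)=0 gives ω₀ = 1/√(LC).
Step 2 — ω₀ = 1/√(0.00259·1.55e-08) = 1.578e+05 rad/s.
Step 3 — f₀ = ω₀/(2π) = 2.512e+04 Hz.
Step 4 — Series Q: Q = ω₀L/R = 1.578e+05·0.00259/20 = 20.44.
Step 5 — 3dB bandwidth: Δω = ω₀/Q = 7722 rad/s; BW = Δω/(2π) = 1229 Hz.

(a) f₀ = 2.512e+04 Hz  (b) Q = 20.44  (c) BW = 1229 Hz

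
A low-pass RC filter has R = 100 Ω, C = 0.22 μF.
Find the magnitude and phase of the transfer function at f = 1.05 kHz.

Step 1 — Angular frequency: ω = 2π·1050 = 6597 rad/s.
Step 2 — Transfer function: H(jω) = 1/(1 + jωRC).
Step 3 — Denominator: 1 + jωRC = 1 + j·6597·100·2.2e-07 = 1 + j0.1451.
Step 4 — H = 0.9794 - j0.1421.
Step 5 — Magnitude: |H| = 0.9896 (-0.1 dB); phase: φ = -8.3°.

|H| = 0.9896 (-0.1 dB), φ = -8.3°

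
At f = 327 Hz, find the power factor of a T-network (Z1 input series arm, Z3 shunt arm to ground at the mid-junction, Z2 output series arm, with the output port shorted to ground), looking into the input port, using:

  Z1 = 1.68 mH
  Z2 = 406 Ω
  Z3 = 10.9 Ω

Step 1 — Angular frequency: ω = 2π·f = 2π·327 = 2055 rad/s.
Step 2 — Component impedances:
  Z1: Z = jωL = j·2055·0.00168 = 0 + j3.452 Ω
  Z2: Z = R = 406 Ω
  Z3: Z = R = 10.9 Ω
Step 3 — With the output port shorted to ground, the output series arm Z2 runs from the junction to ground; the shunt arm Z3 also runs from the junction to ground. They appear in parallel: Z3 || Z2 = 10.62 Ω.
Step 4 — Series with input arm Z1: Z_in = Z1 + (Z3 || Z2) = 10.62 + j3.452 Ω = 11.16∠18.0° Ω.
Step 5 — Power factor: PF = cos(φ) = Re(Z)/|Z| = 10.615/11.162 = 0.951.
Step 6 — Type: Im(Z) = 3.452 ⇒ lagging (phase φ = 18.0°).

PF = 0.951 (lagging, φ = 18.0°)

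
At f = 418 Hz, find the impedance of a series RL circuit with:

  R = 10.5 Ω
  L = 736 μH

Step 1 — Angular frequency: ω = 2π·f = 2π·418 = 2626 rad/s.
Step 2 — Component impedances:
  R: Z = R = 10.5 Ω
  L: Z = jωL = j·2626·0.000736 = 0 + j1.933 Ω
Step 3 — Series combination: Z_total = R + L = 10.5 + j1.933 Ω = 10.68∠10.4° Ω.

Z = 10.5 + j1.933 Ω = 10.68∠10.4° Ω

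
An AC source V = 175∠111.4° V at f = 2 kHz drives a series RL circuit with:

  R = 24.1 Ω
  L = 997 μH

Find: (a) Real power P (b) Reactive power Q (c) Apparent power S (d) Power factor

Step 1 — Angular frequency: ω = 2π·f = 2π·2000 = 1.257e+04 rad/s.
Step 2 — Component impedances:
  R: Z = R = 24.1 Ω
  L: Z = jωL = j·1.257e+04·0.000997 = 0 + j12.53 Ω
Step 3 — Series combination: Z_total = R + L = 24.1 + j12.53 Ω = 27.16∠27.5° Ω.
Step 4 — Source phasor: V = 175∠111.4° V = -63.85 + j162.9 V.
Step 5 — Current: I = V / Z = 0.6811 + j6.407 A = 6.443∠83.9° A.
Step 6 — Complex power: S = V·I* = 1000 + j520.1 VA.
Step 7 — Real power: P = Re(S) = 1000 W.
Step 8 — Reactive power: Q = Im(S) = 520.1 VAR.
Step 9 — Apparent power: |S| = 1127 VA.
Step 10 — Power factor: PF = P/|S| = 0.8873 (lagging).

(a) P = 1000 W  (b) Q = 520.1 VAR  (c) S = 1127 VA  (d) PF = 0.8873 (lagging)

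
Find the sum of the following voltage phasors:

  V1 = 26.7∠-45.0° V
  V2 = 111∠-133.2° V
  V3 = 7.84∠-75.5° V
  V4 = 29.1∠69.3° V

Step 1 — Convert each phasor to rectangular form:
  V1 = 26.7·(cos(-45.0°) + j·sin(-45.0°)) = 18.88 - j18.88 V
  V2 = 111·(cos(-133.2°) + j·sin(-133.2°)) = -75.98 - j80.92 V
  V3 = 7.84·(cos(-75.5°) + j·sin(-75.5°)) = 1.963 - j7.59 V
  V4 = 29.1·(cos(69.3°) + j·sin(69.3°)) = 10.29 + j27.22 V
Step 2 — Sum components: V_total = -44.86 - j80.16 V.
Step 3 — Convert to polar: |V_total| = 91.86 V, ∠V_total = -119.2°.

V_total = 91.86∠-119.2° V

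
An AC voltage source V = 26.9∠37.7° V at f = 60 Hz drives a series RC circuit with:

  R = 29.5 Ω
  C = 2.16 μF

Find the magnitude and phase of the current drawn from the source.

Step 1 — Angular frequency: ω = 2π·f = 2π·60 = 377 rad/s.
Step 2 — Component impedances:
  R: Z = R = 29.5 Ω
  C: Z = 1/(jωC) = -j/(ω·C) = 0 - j1228 Ω
Step 3 — Series combination: Z_total = R + C = 29.5 - j1228 Ω = 1228∠-88.6° Ω.
Step 4 — Source phasor: V = 26.9∠37.7° V = 21.28 + j16.45 V.
Step 5 — Ohm's law: I = V / Z_total = (21.28 + j16.45) / (29.5 - j1228) = -0.01297 + j0.01764 A.
Step 6 — Convert to polar: |I| = 0.0219 A, ∠I = 126.3°.

I = 0.0219∠126.3° A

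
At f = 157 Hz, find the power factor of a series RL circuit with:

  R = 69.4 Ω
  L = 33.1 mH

Step 1 — Angular frequency: ω = 2π·f = 2π·157 = 986.5 rad/s.
Step 2 — Component impedances:
  R: Z = R = 69.4 Ω
  L: Z = jωL = j·986.5·0.0331 = 0 + j32.65 Ω
Step 3 — Series combination: Z_total = R + L = 69.4 + j32.65 Ω = 76.7∠25.2° Ω.
Step 4 — Power factor: PF = cos(φ) = Re(Z)/|Z| = 69.4/76.697 = 0.9049.
Step 5 — Type: Im(Z) = 32.65 ⇒ lagging (phase φ = 25.2°).

PF = 0.9049 (lagging, φ = 25.2°)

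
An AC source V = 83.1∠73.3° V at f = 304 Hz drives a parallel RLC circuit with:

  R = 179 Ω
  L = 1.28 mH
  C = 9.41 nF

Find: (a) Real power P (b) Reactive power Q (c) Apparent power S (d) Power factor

Step 1 — Angular frequency: ω = 2π·f = 2π·304 = 1910 rad/s.
Step 2 — Component impedances:
  R: Z = R = 179 Ω
  L: Z = jωL = j·1910·0.00128 = 0 + j2.445 Ω
  C: Z = 1/(jωC) = -j/(ω·C) = 0 - j5.564e+04 Ω
Step 3 — Parallel combination: 1/Z_total = 1/R + 1/L + 1/C; Z_total = 0.03339 + j2.445 Ω = 2.445∠89.2° Ω.
Step 4 — Source phasor: V = 83.1∠73.3° V = 23.88 + j79.6 V.
Step 5 — Current: I = V / Z = 32.69 - j9.322 A = 33.99∠-15.9° A.
Step 6 — Complex power: S = V·I* = 38.58 + j2824 VA.
Step 7 — Real power: P = Re(S) = 38.58 W.
Step 8 — Reactive power: Q = Im(S) = 2824 VAR.
Step 9 — Apparent power: |S| = 2825 VA.
Step 10 — Power factor: PF = P/|S| = 0.01366 (lagging).

(a) P = 38.58 W  (b) Q = 2824 VAR  (c) S = 2825 VA  (d) PF = 0.01366 (lagging)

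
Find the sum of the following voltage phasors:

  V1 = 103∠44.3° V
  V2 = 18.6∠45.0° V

Step 1 — Convert each phasor to rectangular form:
  V1 = 103·(cos(44.3°) + j·sin(44.3°)) = 73.72 + j71.94 V
  V2 = 18.6·(cos(45.0°) + j·sin(45.0°)) = 13.15 + j13.15 V
Step 2 — Sum components: V_total = 86.87 + j85.09 V.
Step 3 — Convert to polar: |V_total| = 121.6 V, ∠V_total = 44.4°.

V_total = 121.6∠44.4° V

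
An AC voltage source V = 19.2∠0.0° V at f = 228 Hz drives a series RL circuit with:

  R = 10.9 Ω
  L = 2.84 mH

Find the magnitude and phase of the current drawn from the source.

Step 1 — Angular frequency: ω = 2π·f = 2π·228 = 1433 rad/s.
Step 2 — Component impedances:
  R: Z = R = 10.9 Ω
  L: Z = jωL = j·1433·0.00284 = 0 + j4.068 Ω
Step 3 — Series combination: Z_total = R + L = 10.9 + j4.068 Ω = 11.63∠20.5° Ω.
Step 4 — Source phasor: V = 19.2∠0.0° V = 19.2 V.
Step 5 — Ohm's law: I = V / Z_total = (19.2) / (10.9 + j4.068) = 1.546 - j0.5771 A.
Step 6 — Convert to polar: |I| = 1.65 A, ∠I = -20.5°.

I = 1.65∠-20.5° A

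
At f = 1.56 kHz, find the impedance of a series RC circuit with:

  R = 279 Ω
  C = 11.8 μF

Step 1 — Angular frequency: ω = 2π·f = 2π·1560 = 9802 rad/s.
Step 2 — Component impedances:
  R: Z = R = 279 Ω
  C: Z = 1/(jωC) = -j/(ω·C) = 0 - j8.646 Ω
Step 3 — Series combination: Z_total = R + C = 279 - j8.646 Ω = 279.1∠-1.8° Ω.

Z = 279 - j8.646 Ω = 279.1∠-1.8° Ω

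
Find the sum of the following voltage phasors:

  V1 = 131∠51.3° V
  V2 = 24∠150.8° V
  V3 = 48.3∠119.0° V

Step 1 — Convert each phasor to rectangular form:
  V1 = 131·(cos(51.3°) + j·sin(51.3°)) = 81.91 + j102.2 V
  V2 = 24·(cos(150.8°) + j·sin(150.8°)) = -20.95 + j11.71 V
  V3 = 48.3·(cos(119.0°) + j·sin(119.0°)) = -23.42 + j42.24 V
Step 2 — Sum components: V_total = 37.54 + j156.2 V.
Step 3 — Convert to polar: |V_total| = 160.6 V, ∠V_total = 76.5°.

V_total = 160.6∠76.5° V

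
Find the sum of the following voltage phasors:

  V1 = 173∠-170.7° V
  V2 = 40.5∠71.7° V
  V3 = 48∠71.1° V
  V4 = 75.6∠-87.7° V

Step 1 — Convert each phasor to rectangular form:
  V1 = 173·(cos(-170.7°) + j·sin(-170.7°)) = -170.7 - j27.96 V
  V2 = 40.5·(cos(71.7°) + j·sin(71.7°)) = 12.72 + j38.45 V
  V3 = 48·(cos(71.1°) + j·sin(71.1°)) = 15.55 + j45.41 V
  V4 = 75.6·(cos(-87.7°) + j·sin(-87.7°)) = 3.034 - j75.54 V
Step 2 — Sum components: V_total = -139.4 - j19.63 V.
Step 3 — Convert to polar: |V_total| = 140.8 V, ∠V_total = -172.0°.

V_total = 140.8∠-172.0° V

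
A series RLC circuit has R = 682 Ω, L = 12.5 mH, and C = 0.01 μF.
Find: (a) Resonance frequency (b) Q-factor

Step 1 — Resonance condition Im(Z)=0 gives ω₀ = 1/√(LC).
Step 2 — ω₀ = 1/√(0.0125·1e-08) = 8.944e+04 rad/s.
Step 3 — f₀ = ω₀/(2π) = 1.424e+04 Hz.
Step 4 — Series Q: Q = ω₀L/R = 8.944e+04·0.0125/682 = 1.639.

(a) f₀ = 1.424e+04 Hz  (b) Q = 1.639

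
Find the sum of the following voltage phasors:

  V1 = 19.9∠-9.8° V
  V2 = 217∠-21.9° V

Step 1 — Convert each phasor to rectangular form:
  V1 = 19.9·(cos(-9.8°) + j·sin(-9.8°)) = 19.61 - j3.387 V
  V2 = 217·(cos(-21.9°) + j·sin(-21.9°)) = 201.3 - j80.94 V
Step 2 — Sum components: V_total = 221 - j84.33 V.
Step 3 — Convert to polar: |V_total| = 236.5 V, ∠V_total = -20.9°.

V_total = 236.5∠-20.9° V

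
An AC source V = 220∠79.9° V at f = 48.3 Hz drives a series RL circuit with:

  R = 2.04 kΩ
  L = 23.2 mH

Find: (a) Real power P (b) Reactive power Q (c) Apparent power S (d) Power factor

Step 1 — Angular frequency: ω = 2π·f = 2π·48.3 = 303.5 rad/s.
Step 2 — Component impedances:
  R: Z = R = 2040 Ω
  L: Z = jωL = j·303.5·0.0232 = 0 + j7.041 Ω
Step 3 — Series combination: Z_total = R + L = 2040 + j7.041 Ω = 2040∠0.2° Ω.
Step 4 — Source phasor: V = 220∠79.9° V = 38.58 + j216.6 V.
Step 5 — Current: I = V / Z = 0.01928 + j0.1061 A = 0.1078∠79.7° A.
Step 6 — Complex power: S = V·I* = 23.73 + j0.08188 VA.
Step 7 — Real power: P = Re(S) = 23.73 W.
Step 8 — Reactive power: Q = Im(S) = 0.08188 VAR.
Step 9 — Apparent power: |S| = 23.73 VA.
Step 10 — Power factor: PF = P/|S| = 1 (lagging).

(a) P = 23.73 W  (b) Q = 0.08188 VAR  (c) S = 23.73 VA  (d) PF = 1 (lagging)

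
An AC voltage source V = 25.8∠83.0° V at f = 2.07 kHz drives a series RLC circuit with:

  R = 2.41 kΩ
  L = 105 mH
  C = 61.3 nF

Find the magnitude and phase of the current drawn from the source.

Step 1 — Angular frequency: ω = 2π·f = 2π·2070 = 1.301e+04 rad/s.
Step 2 — Component impedances:
  R: Z = R = 2410 Ω
  L: Z = jωL = j·1.301e+04·0.105 = 0 + j1366 Ω
  C: Z = 1/(jωC) = -j/(ω·C) = 0 - j1254 Ω
Step 3 — Series combination: Z_total = R + L + C = 2410 + j111.4 Ω = 2413∠2.6° Ω.
Step 4 — Source phasor: V = 25.8∠83.0° V = 3.144 + j25.61 V.
Step 5 — Ohm's law: I = V / Z_total = (3.144 + j25.61) / (2410 + j111.4) = 0.001792 + j0.01054 A.
Step 6 — Convert to polar: |I| = 0.01069 A, ∠I = 80.4°.

I = 0.01069∠80.4° A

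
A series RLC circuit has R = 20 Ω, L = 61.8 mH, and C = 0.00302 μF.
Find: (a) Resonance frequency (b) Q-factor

Step 1 — Resonance condition Im(Z)=0 gives ω₀ = 1/√(LC).
Step 2 — ω₀ = 1/√(0.0618·3.02e-09) = 7.32e+04 rad/s.
Step 3 — f₀ = ω₀/(2π) = 1.165e+04 Hz.
Step 4 — Series Q: Q = ω₀L/R = 7.32e+04·0.0618/20 = 226.2.

(a) f₀ = 1.165e+04 Hz  (b) Q = 226.2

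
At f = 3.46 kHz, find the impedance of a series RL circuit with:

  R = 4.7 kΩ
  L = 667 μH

Step 1 — Angular frequency: ω = 2π·f = 2π·3460 = 2.174e+04 rad/s.
Step 2 — Component impedances:
  R: Z = R = 4700 Ω
  L: Z = jωL = j·2.174e+04·0.000667 = 0 + j14.5 Ω
Step 3 — Series combination: Z_total = R + L = 4700 + j14.5 Ω = 4700∠0.2° Ω.

Z = 4700 + j14.5 Ω = 4700∠0.2° Ω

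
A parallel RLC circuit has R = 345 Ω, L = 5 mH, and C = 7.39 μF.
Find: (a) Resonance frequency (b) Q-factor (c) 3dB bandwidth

Step 1 — Resonance: ω₀ = 1/√(LC) = 1/√(0.005·7.39e-06) = 5202 rad/s.
Step 2 — f₀ = ω₀/(2π) = 828 Hz.
Step 3 — Parallel Q: Q = R/(ω₀L) = 345/(5202·0.005) = 13.26.
Step 4 — Bandwidth: Δω = ω₀/Q = 392.2 rad/s; BW = Δω/(2π) = 62.42 Hz.

(a) f₀ = 828 Hz  (b) Q = 13.26  (c) BW = 62.42 Hz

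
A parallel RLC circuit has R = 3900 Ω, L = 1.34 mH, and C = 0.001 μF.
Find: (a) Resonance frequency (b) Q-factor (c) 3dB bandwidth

Step 1 — Resonance: ω₀ = 1/√(LC) = 1/√(0.00134·1e-09) = 8.639e+05 rad/s.
Step 2 — f₀ = ω₀/(2π) = 1.375e+05 Hz.
Step 3 — Parallel Q: Q = R/(ω₀L) = 3900/(8.639e+05·0.00134) = 3.369.
Step 4 — Bandwidth: Δω = ω₀/Q = 2.564e+05 rad/s; BW = Δω/(2π) = 4.081e+04 Hz.

(a) f₀ = 1.375e+05 Hz  (b) Q = 3.369  (c) BW = 4.081e+04 Hz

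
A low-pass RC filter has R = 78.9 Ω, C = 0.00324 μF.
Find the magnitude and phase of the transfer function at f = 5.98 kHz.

Step 1 — Angular frequency: ω = 2π·5980 = 3.757e+04 rad/s.
Step 2 — Transfer function: H(jω) = 1/(1 + jωRC).
Step 3 — Denominator: 1 + jωRC = 1 + j·3.757e+04·78.9·3.24e-09 = 1 + j0.009605.
Step 4 — H = 0.9999 - j0.009604.
Step 5 — Magnitude: |H| = 1 (-0.0 dB); phase: φ = -0.6°.

|H| = 1 (-0.0 dB), φ = -0.6°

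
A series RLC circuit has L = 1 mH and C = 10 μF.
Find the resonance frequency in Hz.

Step 1 — Resonance condition Im(Z)=0 gives ω₀ = 1/√(LC).
Step 2 — ω₀ = 1/√(0.001·1e-05) = 1e+04 rad/s.
Step 3 — f₀ = ω₀/(2π) = 1592 Hz.

f₀ = 1592 Hz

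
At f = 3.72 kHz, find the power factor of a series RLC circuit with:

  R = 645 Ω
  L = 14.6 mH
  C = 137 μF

Step 1 — Angular frequency: ω = 2π·f = 2π·3720 = 2.337e+04 rad/s.
Step 2 — Component impedances:
  R: Z = R = 645 Ω
  L: Z = jωL = j·2.337e+04·0.0146 = 0 + j341.3 Ω
  C: Z = 1/(jωC) = -j/(ω·C) = 0 - j0.3123 Ω
Step 3 — Series combination: Z_total = R + L + C = 645 + j340.9 Ω = 729.6∠27.9° Ω.
Step 4 — Power factor: PF = cos(φ) = Re(Z)/|Z| = 645/729.57 = 0.8841.
Step 5 — Type: Im(Z) = 340.9 ⇒ lagging (phase φ = 27.9°).

PF = 0.8841 (lagging, φ = 27.9°)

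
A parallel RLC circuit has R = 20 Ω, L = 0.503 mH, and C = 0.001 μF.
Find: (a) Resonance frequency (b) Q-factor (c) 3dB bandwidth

Step 1 — Resonance: ω₀ = 1/√(LC) = 1/√(0.000503·1e-09) = 1.41e+06 rad/s.
Step 2 — f₀ = ω₀/(2π) = 2.244e+05 Hz.
Step 3 — Parallel Q: Q = R/(ω₀L) = 20/(1.41e+06·0.000503) = 0.0282.
Step 4 — Bandwidth: Δω = ω₀/Q = 5e+07 rad/s; BW = Δω/(2π) = 7.958e+06 Hz.

(a) f₀ = 2.244e+05 Hz  (b) Q = 0.0282  (c) BW = 7.958e+06 Hz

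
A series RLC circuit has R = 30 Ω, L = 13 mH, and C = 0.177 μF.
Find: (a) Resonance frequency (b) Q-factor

Step 1 — Resonance condition Im(Z)=0 gives ω₀ = 1/√(LC).
Step 2 — ω₀ = 1/√(0.013·1.77e-07) = 2.085e+04 rad/s.
Step 3 — f₀ = ω₀/(2π) = 3318 Hz.
Step 4 — Series Q: Q = ω₀L/R = 2.085e+04·0.013/30 = 9.034.

(a) f₀ = 3318 Hz  (b) Q = 9.034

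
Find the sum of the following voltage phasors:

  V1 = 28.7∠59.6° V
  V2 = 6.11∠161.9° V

Step 1 — Convert each phasor to rectangular form:
  V1 = 28.7·(cos(59.6°) + j·sin(59.6°)) = 14.52 + j24.75 V
  V2 = 6.11·(cos(161.9°) + j·sin(161.9°)) = -5.808 + j1.898 V
Step 2 — Sum components: V_total = 8.716 + j26.65 V.
Step 3 — Convert to polar: |V_total| = 28.04 V, ∠V_total = 71.9°.

V_total = 28.04∠71.9° V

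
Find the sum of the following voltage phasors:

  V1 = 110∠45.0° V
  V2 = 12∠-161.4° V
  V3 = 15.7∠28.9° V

Step 1 — Convert each phasor to rectangular form:
  V1 = 110·(cos(45.0°) + j·sin(45.0°)) = 77.78 + j77.78 V
  V2 = 12·(cos(-161.4°) + j·sin(-161.4°)) = -11.37 - j3.828 V
  V3 = 15.7·(cos(28.9°) + j·sin(28.9°)) = 13.74 + j7.588 V
Step 2 — Sum components: V_total = 80.15 + j81.54 V.
Step 3 — Convert to polar: |V_total| = 114.3 V, ∠V_total = 45.5°.

V_total = 114.3∠45.5° V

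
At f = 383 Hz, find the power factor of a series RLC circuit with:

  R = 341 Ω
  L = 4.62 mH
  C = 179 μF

Step 1 — Angular frequency: ω = 2π·f = 2π·383 = 2406 rad/s.
Step 2 — Component impedances:
  R: Z = R = 341 Ω
  L: Z = jωL = j·2406·0.00462 = 0 + j11.12 Ω
  C: Z = 1/(jωC) = -j/(ω·C) = 0 - j2.321 Ω
Step 3 — Series combination: Z_total = R + L + C = 341 + j8.796 Ω = 341.1∠1.5° Ω.
Step 4 — Power factor: PF = cos(φ) = Re(Z)/|Z| = 341/341.1 = 0.9997.
Step 5 — Type: Im(Z) = 8.796 ⇒ lagging (phase φ = 1.5°).

PF = 0.9997 (lagging, φ = 1.5°)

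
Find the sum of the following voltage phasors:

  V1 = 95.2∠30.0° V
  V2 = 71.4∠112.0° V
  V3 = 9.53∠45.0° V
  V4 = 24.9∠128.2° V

Step 1 — Convert each phasor to rectangular form:
  V1 = 95.2·(cos(30.0°) + j·sin(30.0°)) = 82.45 + j47.6 V
  V2 = 71.4·(cos(112.0°) + j·sin(112.0°)) = -26.75 + j66.2 V
  V3 = 9.53·(cos(45.0°) + j·sin(45.0°)) = 6.739 + j6.739 V
  V4 = 24.9·(cos(128.2°) + j·sin(128.2°)) = -15.4 + j19.57 V
Step 2 — Sum components: V_total = 47.04 + j140.1 V.
Step 3 — Convert to polar: |V_total| = 147.8 V, ∠V_total = 71.4°.

V_total = 147.8∠71.4° V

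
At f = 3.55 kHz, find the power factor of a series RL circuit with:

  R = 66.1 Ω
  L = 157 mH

Step 1 — Angular frequency: ω = 2π·f = 2π·3550 = 2.231e+04 rad/s.
Step 2 — Component impedances:
  R: Z = R = 66.1 Ω
  L: Z = jωL = j·2.231e+04·0.157 = 0 + j3502 Ω
Step 3 — Series combination: Z_total = R + L = 66.1 + j3502 Ω = 3503∠88.9° Ω.
Step 4 — Power factor: PF = cos(φ) = Re(Z)/|Z| = 66.1/3503 = 0.01887.
Step 5 — Type: Im(Z) = 3502 ⇒ lagging (phase φ = 88.9°).

PF = 0.01887 (lagging, φ = 88.9°)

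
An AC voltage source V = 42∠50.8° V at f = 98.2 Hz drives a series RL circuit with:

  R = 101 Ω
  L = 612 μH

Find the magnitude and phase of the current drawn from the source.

Step 1 — Angular frequency: ω = 2π·f = 2π·98.2 = 617 rad/s.
Step 2 — Component impedances:
  R: Z = R = 101 Ω
  L: Z = jωL = j·617·0.000612 = 0 + j0.3776 Ω
Step 3 — Series combination: Z_total = R + L = 101 + j0.3776 Ω = 101∠0.2° Ω.
Step 4 — Source phasor: V = 42∠50.8° V = 26.55 + j32.55 V.
Step 5 — Ohm's law: I = V / Z_total = (26.55 + j32.55) / (101 + j0.3776) = 0.264 + j0.3213 A.
Step 6 — Convert to polar: |I| = 0.4158 A, ∠I = 50.6°.

I = 0.4158∠50.6° A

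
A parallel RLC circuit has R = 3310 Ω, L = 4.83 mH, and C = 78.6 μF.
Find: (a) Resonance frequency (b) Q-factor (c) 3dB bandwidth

Step 1 — Resonance: ω₀ = 1/√(LC) = 1/√(0.00483·7.86e-05) = 1623 rad/s.
Step 2 — f₀ = ω₀/(2π) = 258.3 Hz.
Step 3 — Parallel Q: Q = R/(ω₀L) = 3310/(1623·0.00483) = 422.2.
Step 4 — Bandwidth: Δω = ω₀/Q = 3.844 rad/s; BW = Δω/(2π) = 0.6117 Hz.

(a) f₀ = 258.3 Hz  (b) Q = 422.2  (c) BW = 0.6117 Hz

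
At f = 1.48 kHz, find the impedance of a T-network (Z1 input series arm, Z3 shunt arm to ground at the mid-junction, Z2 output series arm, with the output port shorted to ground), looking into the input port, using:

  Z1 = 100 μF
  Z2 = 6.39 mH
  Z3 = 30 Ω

Step 1 — Angular frequency: ω = 2π·f = 2π·1480 = 9299 rad/s.
Step 2 — Component impedances:
  Z1: Z = 1/(jωC) = -j/(ω·C) = 0 - j1.075 Ω
  Z2: Z = jωL = j·9299·0.00639 = 0 + j59.42 Ω
  Z3: Z = R = 30 Ω
Step 3 — With the output port shorted to ground, the output series arm Z2 runs from the junction to ground; the shunt arm Z3 also runs from the junction to ground. They appear in parallel: Z3 || Z2 = 23.91 + j12.07 Ω.
Step 4 — Series with input arm Z1: Z_in = Z1 + (Z3 || Z2) = 23.91 + j10.99 Ω = 26.31∠24.7° Ω.

Z = 23.91 + j10.99 Ω = 26.31∠24.7° Ω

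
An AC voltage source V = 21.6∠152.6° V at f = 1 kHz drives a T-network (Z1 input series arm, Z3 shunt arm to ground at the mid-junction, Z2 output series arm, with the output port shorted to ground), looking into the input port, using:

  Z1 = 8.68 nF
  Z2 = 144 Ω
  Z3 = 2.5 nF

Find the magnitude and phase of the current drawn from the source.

Step 1 — Angular frequency: ω = 2π·f = 2π·1000 = 6283 rad/s.
Step 2 — Component impedances:
  Z1: Z = 1/(jωC) = -j/(ω·C) = 0 - j1.834e+04 Ω
  Z2: Z = R = 144 Ω
  Z3: Z = 1/(jωC) = -j/(ω·C) = 0 - j6.366e+04 Ω
Step 3 — With the output port shorted to ground, the output series arm Z2 runs from the junction to ground; the shunt arm Z3 also runs from the junction to ground. They appear in parallel: Z3 || Z2 = 144 - j0.3257 Ω.
Step 4 — Series with input arm Z1: Z_in = Z1 + (Z3 || Z2) = 144 - j1.834e+04 Ω = 1.834e+04∠-89.6° Ω.
Step 5 — Source phasor: V = 21.6∠152.6° V = -19.18 + j9.94 V.
Step 6 — Ohm's law: I = V / Z_total = (-19.18 + j9.94) / (144 - j1.834e+04) = -0.0005503 - j0.001042 A.
Step 7 — Convert to polar: |I| = 0.001178 A, ∠I = -117.8°.

I = 0.001178∠-117.8° A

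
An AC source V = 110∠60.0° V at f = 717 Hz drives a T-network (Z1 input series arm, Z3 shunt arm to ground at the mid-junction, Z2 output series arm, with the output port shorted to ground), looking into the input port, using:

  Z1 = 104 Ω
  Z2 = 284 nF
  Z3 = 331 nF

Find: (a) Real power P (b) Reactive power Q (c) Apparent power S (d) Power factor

Step 1 — Angular frequency: ω = 2π·f = 2π·717 = 4505 rad/s.
Step 2 — Component impedances:
  Z1: Z = R = 104 Ω
  Z2: Z = 1/(jωC) = -j/(ω·C) = 0 - j781.6 Ω
  Z3: Z = 1/(jωC) = -j/(ω·C) = 0 - j670.6 Ω
Step 3 — With the output port shorted to ground, the output series arm Z2 runs from the junction to ground; the shunt arm Z3 also runs from the junction to ground. They appear in parallel: Z3 || Z2 = 0 - j360.9 Ω.
Step 4 — Series with input arm Z1: Z_in = Z1 + (Z3 || Z2) = 104 - j360.9 Ω = 375.6∠-73.9° Ω.
Step 5 — Source phasor: V = 110∠60.0° V = 55 + j95.26 V.
Step 6 — Current: I = V / Z = -0.2032 + j0.2109 A = 0.2929∠133.9° A.
Step 7 — Complex power: S = V·I* = 8.919 - j30.95 VA.
Step 8 — Real power: P = Re(S) = 8.919 W.
Step 9 — Reactive power: Q = Im(S) = -30.95 VAR.
Step 10 — Apparent power: |S| = 32.21 VA.
Step 11 — Power factor: PF = P/|S| = 0.2769 (leading).

(a) P = 8.919 W  (b) Q = -30.95 VAR  (c) S = 32.21 VA  (d) PF = 0.2769 (leading)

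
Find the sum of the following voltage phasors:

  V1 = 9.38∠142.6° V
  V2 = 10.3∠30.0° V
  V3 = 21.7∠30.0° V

Step 1 — Convert each phasor to rectangular form:
  V1 = 9.38·(cos(142.6°) + j·sin(142.6°)) = -7.452 + j5.697 V
  V2 = 10.3·(cos(30.0°) + j·sin(30.0°)) = 8.92 + j5.15 V
  V3 = 21.7·(cos(30.0°) + j·sin(30.0°)) = 18.79 + j10.85 V
Step 2 — Sum components: V_total = 20.26 + j21.7 V.
Step 3 — Convert to polar: |V_total| = 29.69 V, ∠V_total = 47.0°.

V_total = 29.69∠47.0° V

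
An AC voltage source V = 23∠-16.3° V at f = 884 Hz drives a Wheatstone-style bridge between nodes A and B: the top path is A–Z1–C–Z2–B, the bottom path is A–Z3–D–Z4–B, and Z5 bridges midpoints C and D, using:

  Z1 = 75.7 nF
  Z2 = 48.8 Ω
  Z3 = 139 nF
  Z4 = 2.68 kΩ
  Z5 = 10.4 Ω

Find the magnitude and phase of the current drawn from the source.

Step 1 — Angular frequency: ω = 2π·f = 2π·884 = 5554 rad/s.
Step 2 — Component impedances:
  Z1: Z = 1/(jωC) = -j/(ω·C) = 0 - j2378 Ω
  Z2: Z = R = 48.8 Ω
  Z3: Z = 1/(jωC) = -j/(ω·C) = 0 - j1295 Ω
  Z4: Z = R = 2680 Ω
  Z5: Z = R = 10.4 Ω
Step 3 — Bridge requires nodal analysis (the Z5 bridge couples midpoints C and D, so the two paths cannot be reduced to a simple series/parallel combination). Setting node B to ground and injecting 1 A at node A, the 3-node admittance system at A, C, D solves to V_A = Z_AB = 52.03 - j838.6 Ω = 840.2∠-86.4° Ω.
Step 4 — Source phasor: V = 23∠-16.3° V = 22.08 - j6.455 V.
Step 5 — Ohm's law: I = V / Z_total = (22.08 - j6.455) / (52.03 - j838.6) = 0.009296 + j0.02575 A.
Step 6 — Convert to polar: |I| = 0.02737 A, ∠I = 70.1°.

I = 0.02737∠70.1° A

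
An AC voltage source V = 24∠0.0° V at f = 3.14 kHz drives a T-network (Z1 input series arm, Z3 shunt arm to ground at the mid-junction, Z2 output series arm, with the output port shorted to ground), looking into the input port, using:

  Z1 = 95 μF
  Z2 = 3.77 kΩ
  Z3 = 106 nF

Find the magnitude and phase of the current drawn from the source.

Step 1 — Angular frequency: ω = 2π·f = 2π·3140 = 1.973e+04 rad/s.
Step 2 — Component impedances:
  Z1: Z = 1/(jωC) = -j/(ω·C) = 0 - j0.5335 Ω
  Z2: Z = R = 3770 Ω
  Z3: Z = 1/(jωC) = -j/(ω·C) = 0 - j478.2 Ω
Step 3 — With the output port shorted to ground, the output series arm Z2 runs from the junction to ground; the shunt arm Z3 also runs from the junction to ground. They appear in parallel: Z3 || Z2 = 59.69 - j470.6 Ω.
Step 4 — Series with input arm Z1: Z_in = Z1 + (Z3 || Z2) = 59.69 - j471.1 Ω = 474.9∠-82.8° Ω.
Step 5 — Source phasor: V = 24∠0.0° V = 24 V.
Step 6 — Ohm's law: I = V / Z_total = (24) / (59.69 - j471.1) = 0.006352 + j0.05014 A.
Step 7 — Convert to polar: |I| = 0.05054 A, ∠I = 82.8°.

I = 0.05054∠82.8° A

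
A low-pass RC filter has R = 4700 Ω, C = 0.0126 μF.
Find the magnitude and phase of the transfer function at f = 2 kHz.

Step 1 — Angular frequency: ω = 2π·2000 = 1.257e+04 rad/s.
Step 2 — Transfer function: H(jω) = 1/(1 + jωRC).
Step 3 — Denominator: 1 + jωRC = 1 + j·1.257e+04·4700·1.26e-08 = 1 + j0.7442.
Step 4 — H = 0.6436 - j0.4789.
Step 5 — Magnitude: |H| = 0.8022 (-1.9 dB); phase: φ = -36.7°.

|H| = 0.8022 (-1.9 dB), φ = -36.7°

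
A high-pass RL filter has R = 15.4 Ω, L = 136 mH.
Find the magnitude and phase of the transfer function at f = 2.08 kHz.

Step 1 — Angular frequency: ω = 2π·2080 = 1.307e+04 rad/s.
Step 2 — Transfer function: H(jω) = jωL/(R + jωL).
Step 3 — Numerator jωL = j·1777; denominator R + jωL = 15.4 + j1777.
Step 4 — H = 0.9999 + j0.008664.
Step 5 — Magnitude: |H| = 1 (-0.0 dB); phase: φ = 0.5°.

|H| = 1 (-0.0 dB), φ = 0.5°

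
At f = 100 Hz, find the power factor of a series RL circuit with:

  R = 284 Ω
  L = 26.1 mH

Step 1 — Angular frequency: ω = 2π·f = 2π·100 = 628.3 rad/s.
Step 2 — Component impedances:
  R: Z = R = 284 Ω
  L: Z = jωL = j·628.3·0.0261 = 0 + j16.4 Ω
Step 3 — Series combination: Z_total = R + L = 284 + j16.4 Ω = 284.5∠3.3° Ω.
Step 4 — Power factor: PF = cos(φ) = Re(Z)/|Z| = 284/284.47 = 0.9983.
Step 5 — Type: Im(Z) = 16.4 ⇒ lagging (phase φ = 3.3°).

PF = 0.9983 (lagging, φ = 3.3°)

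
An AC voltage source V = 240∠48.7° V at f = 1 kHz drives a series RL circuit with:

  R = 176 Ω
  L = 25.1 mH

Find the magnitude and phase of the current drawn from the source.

Step 1 — Angular frequency: ω = 2π·f = 2π·1000 = 6283 rad/s.
Step 2 — Component impedances:
  R: Z = R = 176 Ω
  L: Z = jωL = j·6283·0.0251 = 0 + j157.7 Ω
Step 3 — Series combination: Z_total = R + L = 176 + j157.7 Ω = 236.3∠41.9° Ω.
Step 4 — Source phasor: V = 240∠48.7° V = 158.4 + j180.3 V.
Step 5 — Ohm's law: I = V / Z_total = (158.4 + j180.3) / (176 + j157.7) = 1.008 + j0.1209 A.
Step 6 — Convert to polar: |I| = 1.016 A, ∠I = 6.8°.

I = 1.016∠6.8° A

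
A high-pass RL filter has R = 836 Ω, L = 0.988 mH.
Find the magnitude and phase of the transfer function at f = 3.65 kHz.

Step 1 — Angular frequency: ω = 2π·3650 = 2.293e+04 rad/s.
Step 2 — Transfer function: H(jω) = jωL/(R + jωL).
Step 3 — Numerator jωL = j·22.66; denominator R + jωL = 836 + j22.66.
Step 4 — H = 0.0007341 + j0.02708.
Step 5 — Magnitude: |H| = 0.02709 (-31.3 dB); phase: φ = 88.4°.

|H| = 0.02709 (-31.3 dB), φ = 88.4°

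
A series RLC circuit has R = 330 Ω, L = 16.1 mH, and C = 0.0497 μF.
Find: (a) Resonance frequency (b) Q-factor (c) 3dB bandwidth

Step 1 — Resonance: ω₀ = 1/√(LC) = 1/√(0.0161·4.97e-08) = 3.535e+04 rad/s.
Step 2 — f₀ = ω₀/(2π) = 5626 Hz.
Step 3 — Series Q: Q = ω₀L/R = 3.535e+04·0.0161/330 = 1.725.
Step 4 — Bandwidth: Δω = ω₀/Q = 2.05e+04 rad/s; BW = Δω/(2π) = 3262 Hz.

(a) f₀ = 5626 Hz  (b) Q = 1.725  (c) BW = 3262 Hz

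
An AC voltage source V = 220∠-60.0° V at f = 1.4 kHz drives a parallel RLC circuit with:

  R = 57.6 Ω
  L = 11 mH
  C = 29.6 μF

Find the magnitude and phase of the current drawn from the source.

Step 1 — Angular frequency: ω = 2π·f = 2π·1400 = 8796 rad/s.
Step 2 — Component impedances:
  R: Z = R = 57.6 Ω
  L: Z = jωL = j·8796·0.011 = 0 + j96.76 Ω
  C: Z = 1/(jωC) = -j/(ω·C) = 0 - j3.841 Ω
Step 3 — Parallel combination: 1/Z_total = 1/R + 1/L + 1/C; Z_total = 0.2764 - j3.98 Ω = 3.99∠-86.0° Ω.
Step 4 — Source phasor: V = 220∠-60.0° V = 110 - j190.5 V.
Step 5 — Ohm's law: I = V / Z_total = (110 - j190.5) / (0.2764 - j3.98) = 49.55 + j24.2 A.
Step 6 — Convert to polar: |I| = 55.14 A, ∠I = 26.0°.

I = 55.14∠26.0° A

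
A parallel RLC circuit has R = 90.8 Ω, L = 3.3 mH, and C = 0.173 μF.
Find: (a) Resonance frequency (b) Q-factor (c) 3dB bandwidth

Step 1 — Resonance: ω₀ = 1/√(LC) = 1/√(0.0033·1.73e-07) = 4.185e+04 rad/s.
Step 2 — f₀ = ω₀/(2π) = 6661 Hz.
Step 3 — Parallel Q: Q = R/(ω₀L) = 90.8/(4.185e+04·0.0033) = 0.6574.
Step 4 — Bandwidth: Δω = ω₀/Q = 6.366e+04 rad/s; BW = Δω/(2π) = 1.013e+04 Hz.

(a) f₀ = 6661 Hz  (b) Q = 0.6574  (c) BW = 1.013e+04 Hz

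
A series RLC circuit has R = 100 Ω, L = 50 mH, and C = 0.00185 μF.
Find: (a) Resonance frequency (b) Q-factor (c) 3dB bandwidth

Step 1 — Resonance condition Im(Z)=0 gives ω₀ = 1/√(LC).
Step 2 — ω₀ = 1/√(0.05·1.85e-09) = 1.04e+05 rad/s.
Step 3 — f₀ = ω₀/(2π) = 1.655e+04 Hz.
Step 4 — Series Q: Q = ω₀L/R = 1.04e+05·0.05/100 = 51.99.
Step 5 — 3dB bandwidth: Δω = ω₀/Q = 2000 rad/s; BW = Δω/(2π) = 318.3 Hz.

(a) f₀ = 1.655e+04 Hz  (b) Q = 51.99  (c) BW = 318.3 Hz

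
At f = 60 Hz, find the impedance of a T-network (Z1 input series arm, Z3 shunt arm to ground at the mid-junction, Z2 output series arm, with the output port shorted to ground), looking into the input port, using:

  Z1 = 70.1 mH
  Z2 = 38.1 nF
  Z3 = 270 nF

Step 1 — Angular frequency: ω = 2π·f = 2π·60 = 377 rad/s.
Step 2 — Component impedances:
  Z1: Z = jωL = j·377·0.0701 = 0 + j26.43 Ω
  Z2: Z = 1/(jωC) = -j/(ω·C) = 0 - j6.962e+04 Ω
  Z3: Z = 1/(jωC) = -j/(ω·C) = 0 - j9824 Ω
Step 3 — With the output port shorted to ground, the output series arm Z2 runs from the junction to ground; the shunt arm Z3 also runs from the junction to ground. They appear in parallel: Z3 || Z2 = 0 - j8609 Ω.
Step 4 — Series with input arm Z1: Z_in = Z1 + (Z3 || Z2) = 0 - j8583 Ω = 8583∠-90.0° Ω.

Z = 0 - j8583 Ω = 8583∠-90.0° Ω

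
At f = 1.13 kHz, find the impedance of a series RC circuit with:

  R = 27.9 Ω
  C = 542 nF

Step 1 — Angular frequency: ω = 2π·f = 2π·1130 = 7100 rad/s.
Step 2 — Component impedances:
  R: Z = R = 27.9 Ω
  C: Z = 1/(jωC) = -j/(ω·C) = 0 - j259.9 Ω
Step 3 — Series combination: Z_total = R + C = 27.9 - j259.9 Ω = 261.4∠-83.9° Ω.

Z = 27.9 - j259.9 Ω = 261.4∠-83.9° Ω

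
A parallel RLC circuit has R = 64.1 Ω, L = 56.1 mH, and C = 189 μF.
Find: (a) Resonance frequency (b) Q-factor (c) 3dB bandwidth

Step 1 — Resonance: ω₀ = 1/√(LC) = 1/√(0.0561·0.000189) = 307.1 rad/s.
Step 2 — f₀ = ω₀/(2π) = 48.88 Hz.
Step 3 — Parallel Q: Q = R/(ω₀L) = 64.1/(307.1·0.0561) = 3.721.
Step 4 — Bandwidth: Δω = ω₀/Q = 82.54 rad/s; BW = Δω/(2π) = 13.14 Hz.

(a) f₀ = 48.88 Hz  (b) Q = 3.721  (c) BW = 13.14 Hz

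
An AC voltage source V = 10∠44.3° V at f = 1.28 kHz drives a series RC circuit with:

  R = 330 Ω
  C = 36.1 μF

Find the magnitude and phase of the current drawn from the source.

Step 1 — Angular frequency: ω = 2π·f = 2π·1280 = 8042 rad/s.
Step 2 — Component impedances:
  R: Z = R = 330 Ω
  C: Z = 1/(jωC) = -j/(ω·C) = 0 - j3.444 Ω
Step 3 — Series combination: Z_total = R + C = 330 - j3.444 Ω = 330∠-0.6° Ω.
Step 4 — Source phasor: V = 10∠44.3° V = 7.157 + j6.984 V.
Step 5 — Ohm's law: I = V / Z_total = (7.157 + j6.984) / (330 - j3.444) = 0.02146 + j0.02139 A.
Step 6 — Convert to polar: |I| = 0.0303 A, ∠I = 44.9°.

I = 0.0303∠44.9° A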